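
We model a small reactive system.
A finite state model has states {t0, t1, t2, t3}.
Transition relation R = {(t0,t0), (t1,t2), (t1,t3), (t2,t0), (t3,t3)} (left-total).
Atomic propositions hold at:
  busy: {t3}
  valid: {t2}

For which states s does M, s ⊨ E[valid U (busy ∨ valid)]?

{t2, t3}

Sat(busy ∨ valid) = {t2, t3}
E[valid U (busy ∨ valid)]: least fixpoint, start Z0 = Sat((busy ∨ valid)) = {t2, t3}, add states in Sat(valid) with some successor in Z. Already a fixed point.
Sat(E[valid U (busy ∨ valid)]) = {t2, t3}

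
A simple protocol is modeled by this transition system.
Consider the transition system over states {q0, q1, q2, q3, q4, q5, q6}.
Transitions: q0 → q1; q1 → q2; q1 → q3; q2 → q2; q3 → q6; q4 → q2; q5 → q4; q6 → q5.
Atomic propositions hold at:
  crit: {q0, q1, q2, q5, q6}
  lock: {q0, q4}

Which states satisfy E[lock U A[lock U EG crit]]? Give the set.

EG crit: greatest fixpoint, start Z0 = {q0, q1, q2, q5, q6}, keep only states in Sat with some successor in Z. Z1 = {q0, q1, q2, q6}; Z2 = {q0, q1, q2}; fixed.
Sat(EG crit) = {q0, q1, q2}
A[lock U EG crit]: least fixpoint, start Z0 = Sat(EG crit) = {q0, q1, q2}, add states in Sat(lock) with every successor in Z. Z1 = {q0, q1, q2, q4}; fixed.
Sat(A[lock U EG crit]) = {q0, q1, q2, q4}
E[lock U A[lock U EG crit]]: least fixpoint, start Z0 = Sat(A[lock U EG crit]) = {q0, q1, q2, q4}, add states in Sat(lock) with some successor in Z. Already a fixed point.
Sat(E[lock U A[lock U EG crit]]) = {q0, q1, q2, q4}

{q0, q1, q2, q4}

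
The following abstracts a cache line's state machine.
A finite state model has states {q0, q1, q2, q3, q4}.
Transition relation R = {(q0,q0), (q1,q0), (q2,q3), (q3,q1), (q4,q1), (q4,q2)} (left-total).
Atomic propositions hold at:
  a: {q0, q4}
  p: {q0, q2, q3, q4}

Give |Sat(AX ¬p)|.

1

Sat(¬p) = {q1}
Sat(AX ¬p) = {s : every successor in {q1}} = {q3}
|Sat(AX ¬p)| = |{q3}| = 1.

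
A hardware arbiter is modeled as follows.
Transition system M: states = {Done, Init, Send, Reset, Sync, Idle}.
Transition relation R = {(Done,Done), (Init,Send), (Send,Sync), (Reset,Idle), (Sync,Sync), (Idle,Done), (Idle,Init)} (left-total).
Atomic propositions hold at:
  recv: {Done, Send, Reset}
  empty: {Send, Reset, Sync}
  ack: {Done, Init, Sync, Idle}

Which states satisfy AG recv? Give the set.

{Done}

AG recv: greatest fixpoint, start Z0 = {Done, Send, Reset}, keep only states in Sat with every successor in Z. Z1 = {Done}; fixed.
Sat(AG recv) = {Done}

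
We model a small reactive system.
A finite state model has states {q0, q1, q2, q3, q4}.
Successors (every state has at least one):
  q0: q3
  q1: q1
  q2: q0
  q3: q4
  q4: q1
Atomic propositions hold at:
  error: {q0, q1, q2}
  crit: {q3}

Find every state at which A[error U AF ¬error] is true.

Sat(¬error) = {q3, q4}
AF ¬error: least fixpoint, start Z0 = {q3, q4}, add states with every successor in Z. Z1 = {q0, q3, q4}; Z2 = {q0, q2, q3, q4}; fixed.
Sat(AF ¬error) = {q0, q2, q3, q4}
A[error U AF ¬error]: least fixpoint, start Z0 = Sat(AF ¬error) = {q0, q2, q3, q4}, add states in Sat(error) with every successor in Z. Already a fixed point.
Sat(A[error U AF ¬error]) = {q0, q2, q3, q4}

{q0, q2, q3, q4}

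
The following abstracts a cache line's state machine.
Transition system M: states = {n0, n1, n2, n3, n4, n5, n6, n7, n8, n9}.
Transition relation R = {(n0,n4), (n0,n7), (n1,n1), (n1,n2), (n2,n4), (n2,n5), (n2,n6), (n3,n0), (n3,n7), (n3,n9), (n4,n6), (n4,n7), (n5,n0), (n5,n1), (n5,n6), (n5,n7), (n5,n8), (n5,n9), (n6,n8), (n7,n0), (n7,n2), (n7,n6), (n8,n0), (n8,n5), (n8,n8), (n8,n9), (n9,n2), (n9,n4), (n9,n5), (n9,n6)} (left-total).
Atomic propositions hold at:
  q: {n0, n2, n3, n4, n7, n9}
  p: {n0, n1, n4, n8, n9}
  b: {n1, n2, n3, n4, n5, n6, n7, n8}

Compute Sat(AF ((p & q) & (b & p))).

{n4}

Sat(p & q) = {n0, n4, n9}
Sat(b & p) = {n1, n4, n8}
Sat((p & q) & (b & p)) = {n4}
AF ((p & q) & (b & p)): least fixpoint, start Z0 = {n4}, add states with every successor in Z. Already a fixed point.
Sat(AF ((p & q) & (b & p))) = {n4}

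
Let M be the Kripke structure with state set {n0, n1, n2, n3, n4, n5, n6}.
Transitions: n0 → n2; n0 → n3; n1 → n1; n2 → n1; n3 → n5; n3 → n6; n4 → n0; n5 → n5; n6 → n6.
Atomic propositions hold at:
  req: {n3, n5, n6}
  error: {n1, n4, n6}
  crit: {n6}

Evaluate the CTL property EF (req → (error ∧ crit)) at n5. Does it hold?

No

Sat(error ∧ crit) = {n6}
Sat(req → (error ∧ crit)) = {n0, n1, n2, n4, n6}
EF (req → (error ∧ crit)): least fixpoint, start Z0 = {n0, n1, n2, n4, n6}, add states with some successor in Z. Z1 = {n0, n1, n2, n3, n4, n6}; fixed.
Sat(EF (req → (error ∧ crit))) = {n0, n1, n2, n3, n4, n6}
n5 ∉ Sat(EF (req → (error ∧ crit))) = {n0, n1, n2, n3, n4, n6}, so the formula does not hold at n5.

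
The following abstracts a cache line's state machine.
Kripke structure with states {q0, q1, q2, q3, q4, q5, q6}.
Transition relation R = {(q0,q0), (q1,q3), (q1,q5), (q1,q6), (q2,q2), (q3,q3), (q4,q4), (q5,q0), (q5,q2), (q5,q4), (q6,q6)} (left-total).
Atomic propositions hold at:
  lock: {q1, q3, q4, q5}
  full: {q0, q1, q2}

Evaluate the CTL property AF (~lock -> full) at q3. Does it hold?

Sat(~lock) = {q0, q2, q6}
Sat(~lock -> full) = {q0, q1, q2, q3, q4, q5}
AF (~lock -> full): least fixpoint, start Z0 = {q0, q1, q2, q3, q4, q5}, add states with every successor in Z. Already a fixed point.
Sat(AF (~lock -> full)) = {q0, q1, q2, q3, q4, q5}
q3 ∈ Sat(AF (~lock -> full)) = {q0, q1, q2, q3, q4, q5}, so the formula holds at q3.

Yes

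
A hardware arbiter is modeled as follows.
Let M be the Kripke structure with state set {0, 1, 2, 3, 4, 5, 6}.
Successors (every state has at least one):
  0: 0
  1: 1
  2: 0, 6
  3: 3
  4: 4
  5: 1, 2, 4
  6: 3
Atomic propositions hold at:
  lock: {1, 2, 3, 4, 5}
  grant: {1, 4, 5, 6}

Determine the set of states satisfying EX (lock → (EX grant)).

{0, 1, 2, 4, 5}

Sat(EX grant) = {s : some successor in {1, 4, 5, 6}} = {1, 2, 4, 5}
Sat(lock → (EX grant)) = {0, 1, 2, 4, 5, 6}
Sat(EX (lock → (EX grant))) = {s : some successor in {0, 1, 2, 4, 5, 6}} = {0, 1, 2, 4, 5}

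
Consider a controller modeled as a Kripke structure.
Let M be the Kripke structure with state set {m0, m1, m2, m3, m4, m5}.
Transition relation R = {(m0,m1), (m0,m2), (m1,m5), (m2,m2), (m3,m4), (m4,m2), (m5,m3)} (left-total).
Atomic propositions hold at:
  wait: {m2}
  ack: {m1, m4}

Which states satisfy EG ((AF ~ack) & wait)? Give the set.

Sat(~ack) = {m0, m2, m3, m5}
AF ~ack: least fixpoint, start Z0 = {m0, m2, m3, m5}, add states with every successor in Z. Z1 = {m0, m1, m2, m3, m4, m5}; fixed.
Sat(AF ~ack) = {m0, m1, m2, m3, m4, m5}
Sat((AF ~ack) & wait) = {m2}
EG ((AF ~ack) & wait): greatest fixpoint, start Z0 = {m2}, keep only states in Sat with some successor in Z. Already a fixed point.
Sat(EG ((AF ~ack) & wait)) = {m2}

{m2}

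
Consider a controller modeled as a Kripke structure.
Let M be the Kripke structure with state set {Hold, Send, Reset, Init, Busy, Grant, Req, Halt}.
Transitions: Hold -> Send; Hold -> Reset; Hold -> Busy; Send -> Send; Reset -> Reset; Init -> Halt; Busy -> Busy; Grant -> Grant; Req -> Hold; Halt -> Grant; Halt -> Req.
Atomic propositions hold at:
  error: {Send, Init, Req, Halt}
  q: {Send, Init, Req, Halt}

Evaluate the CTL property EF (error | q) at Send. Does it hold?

Sat(error | q) = {Send, Init, Req, Halt}
EF (error | q): least fixpoint, start Z0 = {Send, Init, Req, Halt}, add states with some successor in Z. Z1 = {Hold, Send, Init, Req, Halt}; fixed.
Sat(EF (error | q)) = {Hold, Send, Init, Req, Halt}
Send ∈ Sat(EF (error | q)) = {Hold, Send, Init, Req, Halt}, so the formula holds at Send.

Yes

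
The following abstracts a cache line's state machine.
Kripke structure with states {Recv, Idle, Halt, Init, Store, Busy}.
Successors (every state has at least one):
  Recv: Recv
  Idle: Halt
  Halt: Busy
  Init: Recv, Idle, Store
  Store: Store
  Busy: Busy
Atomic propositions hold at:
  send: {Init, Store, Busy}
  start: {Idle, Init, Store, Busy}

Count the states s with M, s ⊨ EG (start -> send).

Sat(start -> send) = {Recv, Halt, Init, Store, Busy}
EG (start -> send): greatest fixpoint, start Z0 = {Recv, Halt, Init, Store, Busy}, keep only states in Sat with some successor in Z. Already a fixed point.
Sat(EG (start -> send)) = {Recv, Halt, Init, Store, Busy}
|Sat(EG (start -> send))| = |{Recv, Halt, Init, Store, Busy}| = 5.

5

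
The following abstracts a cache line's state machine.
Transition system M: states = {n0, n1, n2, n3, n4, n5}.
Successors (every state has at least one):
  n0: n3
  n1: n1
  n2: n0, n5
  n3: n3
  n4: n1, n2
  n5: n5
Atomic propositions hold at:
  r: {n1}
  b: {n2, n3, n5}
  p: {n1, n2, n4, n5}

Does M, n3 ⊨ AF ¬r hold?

Yes

Sat(¬r) = {n0, n2, n3, n4, n5}
AF ¬r: least fixpoint, start Z0 = {n0, n2, n3, n4, n5}, add states with every successor in Z. Already a fixed point.
Sat(AF ¬r) = {n0, n2, n3, n4, n5}
n3 ∈ Sat(AF ¬r) = {n0, n2, n3, n4, n5}, so the formula holds at n3.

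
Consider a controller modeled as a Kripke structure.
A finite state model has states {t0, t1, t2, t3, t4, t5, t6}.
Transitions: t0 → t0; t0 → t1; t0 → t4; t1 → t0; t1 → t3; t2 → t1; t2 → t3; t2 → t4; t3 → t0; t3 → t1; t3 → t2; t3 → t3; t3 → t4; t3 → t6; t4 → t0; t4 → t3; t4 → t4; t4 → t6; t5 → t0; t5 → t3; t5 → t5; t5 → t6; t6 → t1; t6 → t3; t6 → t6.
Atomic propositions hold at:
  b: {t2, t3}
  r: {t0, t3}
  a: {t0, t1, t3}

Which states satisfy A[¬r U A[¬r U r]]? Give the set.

{t0, t1, t3}

Sat(¬r) = {t1, t2, t4, t5, t6}
A[¬r U r]: least fixpoint, start Z0 = Sat(r) = {t0, t3}, add states in Sat(¬r) with every successor in Z. Z1 = {t0, t1, t3}; fixed.
Sat(A[¬r U r]) = {t0, t1, t3}
A[¬r U A[¬r U r]]: least fixpoint, start Z0 = Sat(A[¬r U r]) = {t0, t1, t3}, add states in Sat(¬r) with every successor in Z. Already a fixed point.
Sat(A[¬r U A[¬r U r]]) = {t0, t1, t3}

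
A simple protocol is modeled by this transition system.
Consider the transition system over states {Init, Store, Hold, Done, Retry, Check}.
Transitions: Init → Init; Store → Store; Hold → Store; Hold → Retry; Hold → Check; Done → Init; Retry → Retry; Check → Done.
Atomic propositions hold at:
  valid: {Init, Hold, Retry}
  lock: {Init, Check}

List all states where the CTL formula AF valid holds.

{Init, Hold, Done, Retry, Check}

AF valid: least fixpoint, start Z0 = {Init, Hold, Retry}, add states with every successor in Z. Z1 = {Init, Hold, Done, Retry}; Z2 = {Init, Hold, Done, Retry, Check}; fixed.
Sat(AF valid) = {Init, Hold, Done, Retry, Check}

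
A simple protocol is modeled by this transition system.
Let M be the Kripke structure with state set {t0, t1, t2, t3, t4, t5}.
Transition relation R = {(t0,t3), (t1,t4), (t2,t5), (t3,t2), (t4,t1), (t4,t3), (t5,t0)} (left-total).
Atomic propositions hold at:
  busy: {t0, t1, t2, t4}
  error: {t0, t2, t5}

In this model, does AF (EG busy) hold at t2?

No

EG busy: greatest fixpoint, start Z0 = {t0, t1, t2, t4}, keep only states in Sat with some successor in Z. Z1 = {t1, t4}; fixed.
Sat(EG busy) = {t1, t4}
AF (EG busy): least fixpoint, start Z0 = {t1, t4}, add states with every successor in Z. Already a fixed point.
Sat(AF (EG busy)) = {t1, t4}
t2 ∉ Sat(AF (EG busy)) = {t1, t4}, so the formula does not hold at t2.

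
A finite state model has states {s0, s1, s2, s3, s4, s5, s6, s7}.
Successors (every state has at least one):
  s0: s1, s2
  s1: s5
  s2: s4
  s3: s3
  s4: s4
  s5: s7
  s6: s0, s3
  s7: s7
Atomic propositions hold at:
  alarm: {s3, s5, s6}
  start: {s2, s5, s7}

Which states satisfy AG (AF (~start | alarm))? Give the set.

{s2, s3, s4}

Sat(~start) = {s0, s1, s3, s4, s6}
Sat(~start | alarm) = {s0, s1, s3, s4, s5, s6}
AF (~start | alarm): least fixpoint, start Z0 = {s0, s1, s3, s4, s5, s6}, add states with every successor in Z. Z1 = {s0, s1, s2, s3, s4, s5, s6}; fixed.
Sat(AF (~start | alarm)) = {s0, s1, s2, s3, s4, s5, s6}
AG (AF (~start | alarm)): greatest fixpoint, start Z0 = {s0, s1, s2, s3, s4, s5, s6}, keep only states in Sat with every successor in Z. Z1 = {s0, s1, s2, s3, s4, s6}; Z2 = {s0, s2, s3, s4, s6}; Z3 = {s2, s3, s4, s6}; Z4 = {s2, s3, s4}; fixed.
Sat(AG (AF (~start | alarm))) = {s2, s3, s4}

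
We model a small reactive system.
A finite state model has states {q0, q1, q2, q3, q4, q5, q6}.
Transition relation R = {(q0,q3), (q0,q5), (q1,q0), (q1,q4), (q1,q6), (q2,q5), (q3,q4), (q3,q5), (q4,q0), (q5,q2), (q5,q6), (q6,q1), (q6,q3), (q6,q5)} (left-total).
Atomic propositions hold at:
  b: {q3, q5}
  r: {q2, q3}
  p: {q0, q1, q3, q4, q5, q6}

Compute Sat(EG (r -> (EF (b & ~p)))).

Sat(~p) = {q2}
Sat(b & ~p) = ∅
EF (b & ~p): least fixpoint, start Z0 = ∅, add states with some successor in Z. Already a fixed point.
Sat(EF (b & ~p)) = ∅
Sat(r -> (EF (b & ~p))) = {q0, q1, q4, q5, q6}
EG (r -> (EF (b & ~p))): greatest fixpoint, start Z0 = {q0, q1, q4, q5, q6}, keep only states in Sat with some successor in Z. Already a fixed point.
Sat(EG (r -> (EF (b & ~p)))) = {q0, q1, q4, q5, q6}

{q0, q1, q4, q5, q6}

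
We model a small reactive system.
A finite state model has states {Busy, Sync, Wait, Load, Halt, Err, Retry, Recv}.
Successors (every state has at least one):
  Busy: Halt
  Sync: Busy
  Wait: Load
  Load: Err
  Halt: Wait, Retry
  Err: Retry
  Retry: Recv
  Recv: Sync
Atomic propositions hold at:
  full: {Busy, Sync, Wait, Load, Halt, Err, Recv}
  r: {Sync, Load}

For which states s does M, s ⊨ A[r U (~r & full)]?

{Busy, Sync, Wait, Load, Halt, Err, Recv}

Sat(~r) = {Busy, Wait, Halt, Err, Retry, Recv}
Sat(~r & full) = {Busy, Wait, Halt, Err, Recv}
A[r U (~r & full)]: least fixpoint, start Z0 = Sat((~r & full)) = {Busy, Wait, Halt, Err, Recv}, add states in Sat(r) with every successor in Z. Z1 = {Busy, Sync, Wait, Load, Halt, Err, Recv}; fixed.
Sat(A[r U (~r & full)]) = {Busy, Sync, Wait, Load, Halt, Err, Recv}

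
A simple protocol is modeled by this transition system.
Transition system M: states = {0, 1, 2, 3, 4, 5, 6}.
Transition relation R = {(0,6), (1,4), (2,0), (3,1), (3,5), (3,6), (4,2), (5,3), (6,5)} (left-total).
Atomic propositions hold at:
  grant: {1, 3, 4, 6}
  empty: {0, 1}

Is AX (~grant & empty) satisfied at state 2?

Sat(~grant) = {0, 2, 5}
Sat(~grant & empty) = {0}
Sat(AX (~grant & empty)) = {s : every successor in {0}} = {2}
2 ∈ Sat(AX (~grant & empty)) = {2}, so the formula holds at 2.

Yes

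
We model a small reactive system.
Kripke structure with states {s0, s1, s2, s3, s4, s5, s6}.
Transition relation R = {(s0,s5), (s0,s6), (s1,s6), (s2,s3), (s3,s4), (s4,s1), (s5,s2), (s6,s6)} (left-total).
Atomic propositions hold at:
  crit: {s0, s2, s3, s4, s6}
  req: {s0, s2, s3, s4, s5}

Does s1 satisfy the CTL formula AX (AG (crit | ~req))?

Sat(~req) = {s1, s6}
Sat(crit | ~req) = {s0, s1, s2, s3, s4, s6}
AG (crit | ~req): greatest fixpoint, start Z0 = {s0, s1, s2, s3, s4, s6}, keep only states in Sat with every successor in Z. Z1 = {s1, s2, s3, s4, s6}; fixed.
Sat(AG (crit | ~req)) = {s1, s2, s3, s4, s6}
Sat(AX (AG (crit | ~req))) = {s : every successor in {s1, s2, s3, s4, s6}} = {s1, s2, s3, s4, s5, s6}
s1 ∈ Sat(AX (AG (crit | ~req))) = {s1, s2, s3, s4, s5, s6}, so the formula holds at s1.

Yes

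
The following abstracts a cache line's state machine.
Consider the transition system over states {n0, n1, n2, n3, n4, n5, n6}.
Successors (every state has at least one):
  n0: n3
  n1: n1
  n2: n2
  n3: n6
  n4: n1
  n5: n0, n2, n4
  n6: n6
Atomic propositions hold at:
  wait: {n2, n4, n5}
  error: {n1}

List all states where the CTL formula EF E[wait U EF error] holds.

{n1, n4, n5}

EF error: least fixpoint, start Z0 = {n1}, add states with some successor in Z. Z1 = {n1, n4}; Z2 = {n1, n4, n5}; fixed.
Sat(EF error) = {n1, n4, n5}
E[wait U EF error]: least fixpoint, start Z0 = Sat(EF error) = {n1, n4, n5}, add states in Sat(wait) with some successor in Z. Already a fixed point.
Sat(E[wait U EF error]) = {n1, n4, n5}
EF E[wait U EF error]: least fixpoint, start Z0 = {n1, n4, n5}, add states with some successor in Z. Already a fixed point.
Sat(EF E[wait U EF error]) = {n1, n4, n5}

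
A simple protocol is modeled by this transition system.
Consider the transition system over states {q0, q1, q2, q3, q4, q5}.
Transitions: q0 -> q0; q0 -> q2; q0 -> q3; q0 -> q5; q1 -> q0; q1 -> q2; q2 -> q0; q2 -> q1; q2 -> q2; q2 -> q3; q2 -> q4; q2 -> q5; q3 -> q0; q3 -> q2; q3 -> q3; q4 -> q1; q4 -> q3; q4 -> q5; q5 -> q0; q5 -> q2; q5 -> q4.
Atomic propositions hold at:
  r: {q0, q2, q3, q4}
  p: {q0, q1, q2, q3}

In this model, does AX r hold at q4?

Sat(AX r) = {s : every successor in {q0, q2, q3, q4}} = {q1, q3, q5}
q4 ∉ Sat(AX r) = {q1, q3, q5}, so the formula does not hold at q4.

No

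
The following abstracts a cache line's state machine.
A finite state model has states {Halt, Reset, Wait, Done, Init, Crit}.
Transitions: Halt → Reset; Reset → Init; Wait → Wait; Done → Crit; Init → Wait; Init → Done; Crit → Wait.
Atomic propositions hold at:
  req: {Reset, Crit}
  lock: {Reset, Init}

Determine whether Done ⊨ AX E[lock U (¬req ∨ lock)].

No

Sat(¬req) = {Halt, Wait, Done, Init}
Sat(¬req ∨ lock) = {Halt, Reset, Wait, Done, Init}
E[lock U (¬req ∨ lock)]: least fixpoint, start Z0 = Sat((¬req ∨ lock)) = {Halt, Reset, Wait, Done, Init}, add states in Sat(lock) with some successor in Z. Already a fixed point.
Sat(E[lock U (¬req ∨ lock)]) = {Halt, Reset, Wait, Done, Init}
Sat(AX E[lock U (¬req ∨ lock)]) = {s : every successor in {Halt, Reset, Wait, Done, Init}} = {Halt, Reset, Wait, Init, Crit}
Done ∉ Sat(AX E[lock U (¬req ∨ lock)]) = {Halt, Reset, Wait, Init, Crit}, so the formula does not hold at Done.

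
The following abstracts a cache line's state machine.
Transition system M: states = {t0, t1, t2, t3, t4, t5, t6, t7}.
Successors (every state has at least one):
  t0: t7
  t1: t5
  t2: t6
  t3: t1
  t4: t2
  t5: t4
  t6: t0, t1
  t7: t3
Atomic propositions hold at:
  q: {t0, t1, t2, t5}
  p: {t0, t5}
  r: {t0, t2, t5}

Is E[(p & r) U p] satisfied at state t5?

Yes

Sat(p & r) = {t0, t5}
E[(p & r) U p]: least fixpoint, start Z0 = Sat(p) = {t0, t5}, add states in Sat(p & r) with some successor in Z. Already a fixed point.
Sat(E[(p & r) U p]) = {t0, t5}
t5 ∈ Sat(E[(p & r) U p]) = {t0, t5}, so the formula holds at t5.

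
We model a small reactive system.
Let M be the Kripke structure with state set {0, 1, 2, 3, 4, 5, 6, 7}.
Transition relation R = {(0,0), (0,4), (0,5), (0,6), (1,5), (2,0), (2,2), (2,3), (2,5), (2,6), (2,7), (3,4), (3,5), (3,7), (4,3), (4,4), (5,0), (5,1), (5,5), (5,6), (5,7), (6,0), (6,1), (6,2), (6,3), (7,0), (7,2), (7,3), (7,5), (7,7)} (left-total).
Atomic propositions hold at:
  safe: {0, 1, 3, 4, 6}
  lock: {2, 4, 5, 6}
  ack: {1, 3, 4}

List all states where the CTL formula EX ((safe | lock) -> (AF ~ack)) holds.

Sat(safe | lock) = {0, 1, 2, 3, 4, 5, 6}
Sat(~ack) = {0, 2, 5, 6, 7}
AF ~ack: least fixpoint, start Z0 = {0, 2, 5, 6, 7}, add states with every successor in Z. Z1 = {0, 1, 2, 5, 6, 7}; fixed.
Sat(AF ~ack) = {0, 1, 2, 5, 6, 7}
Sat((safe | lock) -> (AF ~ack)) = {0, 1, 2, 5, 6, 7}
Sat(EX ((safe | lock) -> (AF ~ack))) = {s : some successor in {0, 1, 2, 5, 6, 7}} = {0, 1, 2, 3, 5, 6, 7}

{0, 1, 2, 3, 5, 6, 7}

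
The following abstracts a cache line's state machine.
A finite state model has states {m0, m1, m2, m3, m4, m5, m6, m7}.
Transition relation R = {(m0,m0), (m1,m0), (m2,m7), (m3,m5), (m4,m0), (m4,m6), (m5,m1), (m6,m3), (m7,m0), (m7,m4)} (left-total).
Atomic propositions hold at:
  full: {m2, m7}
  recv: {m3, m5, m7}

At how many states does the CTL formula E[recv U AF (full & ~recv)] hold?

Sat(~recv) = {m0, m1, m2, m4, m6}
Sat(full & ~recv) = {m2}
AF (full & ~recv): least fixpoint, start Z0 = {m2}, add states with every successor in Z. Already a fixed point.
Sat(AF (full & ~recv)) = {m2}
E[recv U AF (full & ~recv)]: least fixpoint, start Z0 = Sat(AF (full & ~recv)) = {m2}, add states in Sat(recv) with some successor in Z. Already a fixed point.
Sat(E[recv U AF (full & ~recv)]) = {m2}
|Sat(E[recv U AF (full & ~recv)])| = |{m2}| = 1.

1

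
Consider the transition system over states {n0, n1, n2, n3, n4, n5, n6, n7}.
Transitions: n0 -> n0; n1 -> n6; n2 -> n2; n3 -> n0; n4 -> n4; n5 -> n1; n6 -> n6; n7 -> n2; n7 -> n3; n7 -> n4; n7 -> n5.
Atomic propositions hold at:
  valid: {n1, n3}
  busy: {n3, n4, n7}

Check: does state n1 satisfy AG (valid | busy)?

Sat(valid | busy) = {n1, n3, n4, n7}
AG (valid | busy): greatest fixpoint, start Z0 = {n1, n3, n4, n7}, keep only states in Sat with every successor in Z. Z1 = {n4}; fixed.
Sat(AG (valid | busy)) = {n4}
n1 ∉ Sat(AG (valid | busy)) = {n4}, so the formula does not hold at n1.

No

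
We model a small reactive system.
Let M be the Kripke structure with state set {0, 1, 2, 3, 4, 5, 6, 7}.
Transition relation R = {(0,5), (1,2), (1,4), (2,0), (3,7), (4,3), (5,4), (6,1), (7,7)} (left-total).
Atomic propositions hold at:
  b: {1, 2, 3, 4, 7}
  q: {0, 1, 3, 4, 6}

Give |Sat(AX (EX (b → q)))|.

5

Sat(b → q) = {0, 1, 3, 4, 5, 6}
Sat(EX (b → q)) = {s : some successor in {0, 1, 3, 4, 5, 6}} = {0, 1, 2, 4, 5, 6}
Sat(AX (EX (b → q))) = {s : every successor in {0, 1, 2, 4, 5, 6}} = {0, 1, 2, 5, 6}
|Sat(AX (EX (b → q)))| = |{0, 1, 2, 5, 6}| = 5.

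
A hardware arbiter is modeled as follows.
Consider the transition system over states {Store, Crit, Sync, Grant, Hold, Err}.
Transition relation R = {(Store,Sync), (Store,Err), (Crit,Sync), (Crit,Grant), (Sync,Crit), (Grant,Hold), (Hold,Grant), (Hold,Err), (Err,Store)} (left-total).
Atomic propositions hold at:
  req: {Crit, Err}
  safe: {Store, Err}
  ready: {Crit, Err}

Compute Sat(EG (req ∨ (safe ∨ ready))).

{Store, Err}

Sat(safe ∨ ready) = {Store, Crit, Err}
Sat(req ∨ (safe ∨ ready)) = {Store, Crit, Err}
EG (req ∨ (safe ∨ ready)): greatest fixpoint, start Z0 = {Store, Crit, Err}, keep only states in Sat with some successor in Z. Z1 = {Store, Err}; fixed.
Sat(EG (req ∨ (safe ∨ ready))) = {Store, Err}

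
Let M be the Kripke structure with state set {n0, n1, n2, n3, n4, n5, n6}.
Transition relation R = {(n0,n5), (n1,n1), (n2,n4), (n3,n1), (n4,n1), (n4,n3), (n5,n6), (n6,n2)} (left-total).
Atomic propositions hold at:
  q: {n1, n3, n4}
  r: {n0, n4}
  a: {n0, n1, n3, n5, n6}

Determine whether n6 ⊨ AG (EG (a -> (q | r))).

Sat(q | r) = {n0, n1, n3, n4}
Sat(a -> (q | r)) = {n0, n1, n2, n3, n4}
EG (a -> (q | r)): greatest fixpoint, start Z0 = {n0, n1, n2, n3, n4}, keep only states in Sat with some successor in Z. Z1 = {n1, n2, n3, n4}; fixed.
Sat(EG (a -> (q | r))) = {n1, n2, n3, n4}
AG (EG (a -> (q | r))): greatest fixpoint, start Z0 = {n1, n2, n3, n4}, keep only states in Sat with every successor in Z. Already a fixed point.
Sat(AG (EG (a -> (q | r)))) = {n1, n2, n3, n4}
n6 ∉ Sat(AG (EG (a -> (q | r)))) = {n1, n2, n3, n4}, so the formula does not hold at n6.

No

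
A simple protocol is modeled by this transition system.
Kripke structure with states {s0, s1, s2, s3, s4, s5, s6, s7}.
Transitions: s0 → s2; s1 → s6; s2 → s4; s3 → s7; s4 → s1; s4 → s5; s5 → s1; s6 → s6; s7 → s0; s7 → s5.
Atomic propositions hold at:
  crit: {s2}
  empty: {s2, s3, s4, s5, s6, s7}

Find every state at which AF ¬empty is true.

Sat(¬empty) = {s0, s1}
AF ¬empty: least fixpoint, start Z0 = {s0, s1}, add states with every successor in Z. Z1 = {s0, s1, s5}; Z2 = {s0, s1, s4, s5, s7}; Z3 = {s0, s1, s2, s3, s4, s5, s7}; fixed.
Sat(AF ¬empty) = {s0, s1, s2, s3, s4, s5, s7}

{s0, s1, s2, s3, s4, s5, s7}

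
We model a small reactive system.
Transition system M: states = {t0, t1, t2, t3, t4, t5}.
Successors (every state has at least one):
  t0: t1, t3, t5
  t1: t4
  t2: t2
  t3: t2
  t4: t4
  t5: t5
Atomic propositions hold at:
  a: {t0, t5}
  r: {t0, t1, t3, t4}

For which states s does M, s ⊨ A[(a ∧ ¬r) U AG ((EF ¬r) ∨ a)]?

{t2, t3, t5}

Sat(¬r) = {t2, t5}
Sat(a ∧ ¬r) = {t5}
EF ¬r: least fixpoint, start Z0 = {t2, t5}, add states with some successor in Z. Z1 = {t0, t2, t3, t5}; fixed.
Sat(EF ¬r) = {t0, t2, t3, t5}
Sat((EF ¬r) ∨ a) = {t0, t2, t3, t5}
AG ((EF ¬r) ∨ a): greatest fixpoint, start Z0 = {t0, t2, t3, t5}, keep only states in Sat with every successor in Z. Z1 = {t2, t3, t5}; fixed.
Sat(AG ((EF ¬r) ∨ a)) = {t2, t3, t5}
A[(a ∧ ¬r) U AG ((EF ¬r) ∨ a)]: least fixpoint, start Z0 = Sat(AG ((EF ¬r) ∨ a)) = {t2, t3, t5}, add states in Sat(a ∧ ¬r) with every successor in Z. Already a fixed point.
Sat(A[(a ∧ ¬r) U AG ((EF ¬r) ∨ a)]) = {t2, t3, t5}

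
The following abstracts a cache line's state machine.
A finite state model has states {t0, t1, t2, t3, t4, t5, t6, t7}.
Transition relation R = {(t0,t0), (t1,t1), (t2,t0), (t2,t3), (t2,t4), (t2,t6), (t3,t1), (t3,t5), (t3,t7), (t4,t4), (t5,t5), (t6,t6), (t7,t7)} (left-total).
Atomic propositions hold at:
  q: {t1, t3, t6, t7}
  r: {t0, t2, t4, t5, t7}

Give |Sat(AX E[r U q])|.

3

E[r U q]: least fixpoint, start Z0 = Sat(q) = {t1, t3, t6, t7}, add states in Sat(r) with some successor in Z. Z1 = {t1, t2, t3, t6, t7}; fixed.
Sat(E[r U q]) = {t1, t2, t3, t6, t7}
Sat(AX E[r U q]) = {s : every successor in {t1, t2, t3, t6, t7}} = {t1, t6, t7}
|Sat(AX E[r U q])| = |{t1, t6, t7}| = 3.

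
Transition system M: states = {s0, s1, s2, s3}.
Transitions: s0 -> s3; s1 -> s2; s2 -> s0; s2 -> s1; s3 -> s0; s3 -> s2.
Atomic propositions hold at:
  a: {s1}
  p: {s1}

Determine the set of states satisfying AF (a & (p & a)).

{s1}

Sat(p & a) = {s1}
Sat(a & (p & a)) = {s1}
AF (a & (p & a)): least fixpoint, start Z0 = {s1}, add states with every successor in Z. Already a fixed point.
Sat(AF (a & (p & a))) = {s1}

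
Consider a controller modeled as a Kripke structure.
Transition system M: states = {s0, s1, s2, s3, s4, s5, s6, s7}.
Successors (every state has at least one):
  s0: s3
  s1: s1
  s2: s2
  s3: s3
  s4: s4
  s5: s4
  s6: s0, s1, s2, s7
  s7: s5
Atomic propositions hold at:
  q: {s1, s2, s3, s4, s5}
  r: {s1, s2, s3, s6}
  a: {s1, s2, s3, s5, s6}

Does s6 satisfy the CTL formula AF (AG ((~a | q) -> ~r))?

Sat(~a) = {s0, s4, s7}
Sat(~a | q) = {s0, s1, s2, s3, s4, s5, s7}
Sat(~r) = {s0, s4, s5, s7}
Sat((~a | q) -> ~r) = {s0, s4, s5, s6, s7}
AG ((~a | q) -> ~r): greatest fixpoint, start Z0 = {s0, s4, s5, s6, s7}, keep only states in Sat with every successor in Z. Z1 = {s4, s5, s7}; fixed.
Sat(AG ((~a | q) -> ~r)) = {s4, s5, s7}
AF (AG ((~a | q) -> ~r)): least fixpoint, start Z0 = {s4, s5, s7}, add states with every successor in Z. Already a fixed point.
Sat(AF (AG ((~a | q) -> ~r))) = {s4, s5, s7}
s6 ∉ Sat(AF (AG ((~a | q) -> ~r))) = {s4, s5, s7}, so the formula does not hold at s6.

No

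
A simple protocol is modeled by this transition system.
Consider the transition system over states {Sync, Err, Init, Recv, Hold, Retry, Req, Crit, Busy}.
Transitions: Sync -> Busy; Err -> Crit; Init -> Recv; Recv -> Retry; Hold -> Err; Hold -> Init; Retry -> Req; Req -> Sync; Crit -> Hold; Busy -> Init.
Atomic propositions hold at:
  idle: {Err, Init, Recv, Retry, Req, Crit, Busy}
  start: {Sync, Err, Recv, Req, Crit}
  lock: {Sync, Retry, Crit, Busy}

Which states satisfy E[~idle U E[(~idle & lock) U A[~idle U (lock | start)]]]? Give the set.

Sat(~idle) = {Sync, Hold}
Sat(~idle & lock) = {Sync}
Sat(lock | start) = {Sync, Err, Recv, Retry, Req, Crit, Busy}
A[~idle U (lock | start)]: least fixpoint, start Z0 = Sat((lock | start)) = {Sync, Err, Recv, Retry, Req, Crit, Busy}, add states in Sat(~idle) with every successor in Z. Already a fixed point.
Sat(A[~idle U (lock | start)]) = {Sync, Err, Recv, Retry, Req, Crit, Busy}
E[(~idle & lock) U A[~idle U (lock | start)]]: least fixpoint, start Z0 = Sat(A[~idle U (lock | start)]) = {Sync, Err, Recv, Retry, Req, Crit, Busy}, add states in Sat(~idle & lock) with some successor in Z. Already a fixed point.
Sat(E[(~idle & lock) U A[~idle U (lock | start)]]) = {Sync, Err, Recv, Retry, Req, Crit, Busy}
E[~idle U E[(~idle & lock) U A[~idle U (lock | start)]]]: least fixpoint, start Z0 = Sat(E[(~idle & lock) U A[~idle U (lock | start)]]) = {Sync, Err, Recv, Retry, Req, Crit, Busy}, add states in Sat(~idle) with some successor in Z. Z1 = {Sync, Err, Recv, Hold, Retry, Req, Crit, Busy}; fixed.
Sat(E[~idle U E[(~idle & lock) U A[~idle U (lock | start)]]]) = {Sync, Err, Recv, Hold, Retry, Req, Crit, Busy}

{Sync, Err, Recv, Hold, Retry, Req, Crit, Busy}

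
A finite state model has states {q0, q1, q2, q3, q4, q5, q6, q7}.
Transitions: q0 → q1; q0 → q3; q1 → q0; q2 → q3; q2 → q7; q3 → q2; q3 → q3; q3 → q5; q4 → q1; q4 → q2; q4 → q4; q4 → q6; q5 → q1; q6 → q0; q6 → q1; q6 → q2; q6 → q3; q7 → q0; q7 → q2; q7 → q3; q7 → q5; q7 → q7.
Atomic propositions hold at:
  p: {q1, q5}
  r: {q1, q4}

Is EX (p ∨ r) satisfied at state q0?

Sat(p ∨ r) = {q1, q4, q5}
Sat(EX (p ∨ r)) = {s : some successor in {q1, q4, q5}} = {q0, q3, q4, q5, q6, q7}
q0 ∈ Sat(EX (p ∨ r)) = {q0, q3, q4, q5, q6, q7}, so the formula holds at q0.

Yes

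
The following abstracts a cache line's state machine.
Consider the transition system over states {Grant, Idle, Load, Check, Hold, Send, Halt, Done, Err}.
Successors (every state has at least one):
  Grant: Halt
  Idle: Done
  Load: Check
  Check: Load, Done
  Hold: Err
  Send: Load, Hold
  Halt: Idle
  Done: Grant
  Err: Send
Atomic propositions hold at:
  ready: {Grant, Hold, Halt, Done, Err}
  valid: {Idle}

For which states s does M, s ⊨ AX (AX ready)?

{Idle, Halt, Done}

Sat(AX ready) = {s : every successor in {Grant, Hold, Halt, Done, Err}} = {Grant, Idle, Hold, Done}
Sat(AX (AX ready)) = {s : every successor in {Grant, Idle, Hold, Done}} = {Idle, Halt, Done}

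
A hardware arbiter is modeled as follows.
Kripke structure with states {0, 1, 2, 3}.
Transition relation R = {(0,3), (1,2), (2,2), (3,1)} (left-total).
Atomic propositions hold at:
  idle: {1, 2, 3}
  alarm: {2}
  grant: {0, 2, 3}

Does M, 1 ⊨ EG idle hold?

EG idle: greatest fixpoint, start Z0 = {1, 2, 3}, keep only states in Sat with some successor in Z. Already a fixed point.
Sat(EG idle) = {1, 2, 3}
1 ∈ Sat(EG idle) = {1, 2, 3}, so the formula holds at 1.

Yes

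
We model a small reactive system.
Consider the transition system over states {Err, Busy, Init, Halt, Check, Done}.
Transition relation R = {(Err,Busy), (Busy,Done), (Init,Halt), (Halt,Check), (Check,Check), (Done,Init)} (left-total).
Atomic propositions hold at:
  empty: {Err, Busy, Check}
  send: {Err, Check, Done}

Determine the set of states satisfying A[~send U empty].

Sat(~send) = {Busy, Init, Halt}
A[~send U empty]: least fixpoint, start Z0 = Sat(empty) = {Err, Busy, Check}, add states in Sat(~send) with every successor in Z. Z1 = {Err, Busy, Halt, Check}; Z2 = {Err, Busy, Init, Halt, Check}; fixed.
Sat(A[~send U empty]) = {Err, Busy, Init, Halt, Check}

{Err, Busy, Init, Halt, Check}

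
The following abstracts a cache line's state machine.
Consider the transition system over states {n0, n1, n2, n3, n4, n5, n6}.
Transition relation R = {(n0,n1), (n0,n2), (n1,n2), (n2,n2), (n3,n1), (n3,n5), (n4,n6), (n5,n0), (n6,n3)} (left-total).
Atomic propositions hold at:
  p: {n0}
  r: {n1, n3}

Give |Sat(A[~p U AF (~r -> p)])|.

Sat(~p) = {n1, n2, n3, n4, n5, n6}
Sat(~r) = {n0, n2, n4, n5, n6}
Sat(~r -> p) = {n0, n1, n3}
AF (~r -> p): least fixpoint, start Z0 = {n0, n1, n3}, add states with every successor in Z. Z1 = {n0, n1, n3, n5, n6}; Z2 = {n0, n1, n3, n4, n5, n6}; fixed.
Sat(AF (~r -> p)) = {n0, n1, n3, n4, n5, n6}
A[~p U AF (~r -> p)]: least fixpoint, start Z0 = Sat(AF (~r -> p)) = {n0, n1, n3, n4, n5, n6}, add states in Sat(~p) with every successor in Z. Already a fixed point.
Sat(A[~p U AF (~r -> p)]) = {n0, n1, n3, n4, n5, n6}
|Sat(A[~p U AF (~r -> p)])| = |{n0, n1, n3, n4, n5, n6}| = 6.

6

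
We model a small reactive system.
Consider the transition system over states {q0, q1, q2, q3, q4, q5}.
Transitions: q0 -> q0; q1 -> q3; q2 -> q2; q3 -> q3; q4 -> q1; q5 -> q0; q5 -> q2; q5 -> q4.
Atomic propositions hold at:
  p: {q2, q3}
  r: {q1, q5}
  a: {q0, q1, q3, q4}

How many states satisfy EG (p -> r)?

Sat(p -> r) = {q0, q1, q4, q5}
EG (p -> r): greatest fixpoint, start Z0 = {q0, q1, q4, q5}, keep only states in Sat with some successor in Z. Z1 = {q0, q4, q5}; Z2 = {q0, q5}; fixed.
Sat(EG (p -> r)) = {q0, q5}
|Sat(EG (p -> r))| = |{q0, q5}| = 2.

2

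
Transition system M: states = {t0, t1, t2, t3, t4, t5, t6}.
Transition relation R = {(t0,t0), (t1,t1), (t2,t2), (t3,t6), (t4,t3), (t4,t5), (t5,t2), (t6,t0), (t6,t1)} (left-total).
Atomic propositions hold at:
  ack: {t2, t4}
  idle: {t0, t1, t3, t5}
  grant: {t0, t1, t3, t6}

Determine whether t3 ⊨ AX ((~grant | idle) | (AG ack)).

Sat(~grant) = {t2, t4, t5}
Sat(~grant | idle) = {t0, t1, t2, t3, t4, t5}
AG ack: greatest fixpoint, start Z0 = {t2, t4}, keep only states in Sat with every successor in Z. Z1 = {t2}; fixed.
Sat(AG ack) = {t2}
Sat((~grant | idle) | (AG ack)) = {t0, t1, t2, t3, t4, t5}
Sat(AX ((~grant | idle) | (AG ack))) = {s : every successor in {t0, t1, t2, t3, t4, t5}} = {t0, t1, t2, t4, t5, t6}
t3 ∉ Sat(AX ((~grant | idle) | (AG ack))) = {t0, t1, t2, t4, t5, t6}, so the formula does not hold at t3.

No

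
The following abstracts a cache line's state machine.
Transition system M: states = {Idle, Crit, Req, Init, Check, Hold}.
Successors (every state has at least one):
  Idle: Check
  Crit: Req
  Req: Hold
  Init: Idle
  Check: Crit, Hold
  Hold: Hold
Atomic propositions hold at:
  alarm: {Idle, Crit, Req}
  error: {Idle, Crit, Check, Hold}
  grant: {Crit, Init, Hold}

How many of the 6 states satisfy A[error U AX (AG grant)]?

5

AG grant: greatest fixpoint, start Z0 = {Crit, Init, Hold}, keep only states in Sat with every successor in Z. Z1 = {Hold}; fixed.
Sat(AG grant) = {Hold}
Sat(AX (AG grant)) = {s : every successor in {Hold}} = {Req, Hold}
A[error U AX (AG grant)]: least fixpoint, start Z0 = Sat(AX (AG grant)) = {Req, Hold}, add states in Sat(error) with every successor in Z. Z1 = {Crit, Req, Hold}; Z2 = {Crit, Req, Check, Hold}; Z3 = {Idle, Crit, Req, Check, Hold}; fixed.
Sat(A[error U AX (AG grant)]) = {Idle, Crit, Req, Check, Hold}
|Sat(A[error U AX (AG grant)])| = |{Idle, Crit, Req, Check, Hold}| = 5.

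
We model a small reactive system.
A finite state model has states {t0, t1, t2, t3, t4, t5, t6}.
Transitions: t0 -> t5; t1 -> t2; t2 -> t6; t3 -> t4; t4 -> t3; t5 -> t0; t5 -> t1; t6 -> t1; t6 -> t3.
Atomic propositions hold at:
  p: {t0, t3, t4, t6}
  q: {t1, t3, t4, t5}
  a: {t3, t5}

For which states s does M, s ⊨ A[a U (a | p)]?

Sat(a | p) = {t0, t3, t4, t5, t6}
A[a U (a | p)]: least fixpoint, start Z0 = Sat((a | p)) = {t0, t3, t4, t5, t6}, add states in Sat(a) with every successor in Z. Already a fixed point.
Sat(A[a U (a | p)]) = {t0, t3, t4, t5, t6}

{t0, t3, t4, t5, t6}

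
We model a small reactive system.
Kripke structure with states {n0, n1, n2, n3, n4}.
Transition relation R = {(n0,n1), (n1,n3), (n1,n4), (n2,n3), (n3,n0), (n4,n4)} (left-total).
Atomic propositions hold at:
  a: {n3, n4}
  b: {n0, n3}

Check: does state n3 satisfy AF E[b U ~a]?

Yes

Sat(~a) = {n0, n1, n2}
E[b U ~a]: least fixpoint, start Z0 = Sat(~a) = {n0, n1, n2}, add states in Sat(b) with some successor in Z. Z1 = {n0, n1, n2, n3}; fixed.
Sat(E[b U ~a]) = {n0, n1, n2, n3}
AF E[b U ~a]: least fixpoint, start Z0 = {n0, n1, n2, n3}, add states with every successor in Z. Already a fixed point.
Sat(AF E[b U ~a]) = {n0, n1, n2, n3}
n3 ∈ Sat(AF E[b U ~a]) = {n0, n1, n2, n3}, so the formula holds at n3.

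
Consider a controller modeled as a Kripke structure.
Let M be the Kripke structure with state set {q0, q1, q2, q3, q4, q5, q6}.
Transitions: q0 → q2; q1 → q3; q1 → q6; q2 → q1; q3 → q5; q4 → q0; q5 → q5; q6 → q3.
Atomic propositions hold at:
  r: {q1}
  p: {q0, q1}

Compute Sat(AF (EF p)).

EF p: least fixpoint, start Z0 = {q0, q1}, add states with some successor in Z. Z1 = {q0, q1, q2, q4}; fixed.
Sat(EF p) = {q0, q1, q2, q4}
AF (EF p): least fixpoint, start Z0 = {q0, q1, q2, q4}, add states with every successor in Z. Already a fixed point.
Sat(AF (EF p)) = {q0, q1, q2, q4}

{q0, q1, q2, q4}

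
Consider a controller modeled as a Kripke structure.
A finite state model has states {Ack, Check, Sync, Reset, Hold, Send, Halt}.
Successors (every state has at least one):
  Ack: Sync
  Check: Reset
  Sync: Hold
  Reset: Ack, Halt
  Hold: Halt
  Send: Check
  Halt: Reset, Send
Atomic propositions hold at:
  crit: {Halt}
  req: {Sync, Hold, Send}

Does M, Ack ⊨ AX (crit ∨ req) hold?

Yes

Sat(crit ∨ req) = {Sync, Hold, Send, Halt}
Sat(AX (crit ∨ req)) = {s : every successor in {Sync, Hold, Send, Halt}} = {Ack, Sync, Hold}
Ack ∈ Sat(AX (crit ∨ req)) = {Ack, Sync, Hold}, so the formula holds at Ack.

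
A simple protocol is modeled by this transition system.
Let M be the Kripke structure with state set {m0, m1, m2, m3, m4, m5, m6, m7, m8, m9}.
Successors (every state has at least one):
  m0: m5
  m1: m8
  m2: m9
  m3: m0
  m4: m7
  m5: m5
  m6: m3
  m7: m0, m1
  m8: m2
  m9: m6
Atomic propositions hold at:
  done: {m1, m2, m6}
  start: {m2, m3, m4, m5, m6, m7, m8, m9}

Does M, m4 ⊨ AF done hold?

No

AF done: least fixpoint, start Z0 = {m1, m2, m6}, add states with every successor in Z. Z1 = {m1, m2, m6, m8, m9}; fixed.
Sat(AF done) = {m1, m2, m6, m8, m9}
m4 ∉ Sat(AF done) = {m1, m2, m6, m8, m9}, so the formula does not hold at m4.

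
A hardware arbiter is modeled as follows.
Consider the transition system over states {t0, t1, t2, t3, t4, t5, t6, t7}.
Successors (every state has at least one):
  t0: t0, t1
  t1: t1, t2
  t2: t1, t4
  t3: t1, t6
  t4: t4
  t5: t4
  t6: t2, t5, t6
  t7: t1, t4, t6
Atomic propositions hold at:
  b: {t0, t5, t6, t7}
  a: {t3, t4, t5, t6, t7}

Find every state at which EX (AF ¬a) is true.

{t0, t1, t2, t3, t6, t7}

Sat(¬a) = {t0, t1, t2}
AF ¬a: least fixpoint, start Z0 = {t0, t1, t2}, add states with every successor in Z. Already a fixed point.
Sat(AF ¬a) = {t0, t1, t2}
Sat(EX (AF ¬a)) = {s : some successor in {t0, t1, t2}} = {t0, t1, t2, t3, t6, t7}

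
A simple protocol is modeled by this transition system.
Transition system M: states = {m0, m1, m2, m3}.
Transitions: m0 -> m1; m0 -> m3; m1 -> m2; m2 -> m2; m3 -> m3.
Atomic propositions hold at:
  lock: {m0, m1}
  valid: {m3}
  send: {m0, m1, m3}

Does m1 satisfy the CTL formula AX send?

No

Sat(AX send) = {s : every successor in {m0, m1, m3}} = {m0, m3}
m1 ∉ Sat(AX send) = {m0, m3}, so the formula does not hold at m1.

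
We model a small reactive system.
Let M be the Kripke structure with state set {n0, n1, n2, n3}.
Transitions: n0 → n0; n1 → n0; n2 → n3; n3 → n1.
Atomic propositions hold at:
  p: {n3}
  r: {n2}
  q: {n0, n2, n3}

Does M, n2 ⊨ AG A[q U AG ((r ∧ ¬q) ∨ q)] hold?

No

Sat(¬q) = {n1}
Sat(r ∧ ¬q) = ∅
Sat((r ∧ ¬q) ∨ q) = {n0, n2, n3}
AG ((r ∧ ¬q) ∨ q): greatest fixpoint, start Z0 = {n0, n2, n3}, keep only states in Sat with every successor in Z. Z1 = {n0, n2}; Z2 = {n0}; fixed.
Sat(AG ((r ∧ ¬q) ∨ q)) = {n0}
A[q U AG ((r ∧ ¬q) ∨ q)]: least fixpoint, start Z0 = Sat(AG ((r ∧ ¬q) ∨ q)) = {n0}, add states in Sat(q) with every successor in Z. Already a fixed point.
Sat(A[q U AG ((r ∧ ¬q) ∨ q)]) = {n0}
AG A[q U AG ((r ∧ ¬q) ∨ q)]: greatest fixpoint, start Z0 = {n0}, keep only states in Sat with every successor in Z. Already a fixed point.
Sat(AG A[q U AG ((r ∧ ¬q) ∨ q)]) = {n0}
n2 ∉ Sat(AG A[q U AG ((r ∧ ¬q) ∨ q)]) = {n0}, so the formula does not hold at n2.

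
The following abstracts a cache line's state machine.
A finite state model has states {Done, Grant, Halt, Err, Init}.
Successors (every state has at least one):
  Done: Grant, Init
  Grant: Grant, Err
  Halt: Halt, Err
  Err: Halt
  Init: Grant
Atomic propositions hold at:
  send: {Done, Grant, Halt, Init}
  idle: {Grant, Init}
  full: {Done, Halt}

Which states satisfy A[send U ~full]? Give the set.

{Done, Grant, Err, Init}

Sat(~full) = {Grant, Err, Init}
A[send U ~full]: least fixpoint, start Z0 = Sat(~full) = {Grant, Err, Init}, add states in Sat(send) with every successor in Z. Z1 = {Done, Grant, Err, Init}; fixed.
Sat(A[send U ~full]) = {Done, Grant, Err, Init}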